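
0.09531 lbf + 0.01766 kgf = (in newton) 0.5971. Check: 1 lbf = 4.4482216 N, so 0.09531 lbf = 0.09531 * 4.4482216 = 0.42396 N. 1 kgf = 9.80665 N, so 0.01766 kgf = 0.01766 * 9.80665 = 0.17318544 N. Sum: 0.42396 + 0.17318544 = 0.59714544 N. 0.59714544 N = 0.59714544 newton ≈ 0.5971 newton (4 s.f.).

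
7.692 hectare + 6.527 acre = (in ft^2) 1.112e+06. Check: 1 hectare = 10000 m^2, so 7.692 hectare = 7.692 * 10000 = 76920 m^2. 1 acre = 4046.8564 m^2, so 6.527 acre = 6.527 * 4046.8564 = 26413.832 m^2. Sum: 76920 + 26413.832 = 103333.83 m^2. 1 ft^2 = 0.09290304 m^2, so 103333.83 m^2 = 103333.83 / 0.09290304 = 1112276.1 ft^2 ≈ 1.112e+06 ft^2 (4 s.f.).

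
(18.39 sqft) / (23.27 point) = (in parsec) 6.745e-15. Check: 1 sqft = 0.09290304 m^2, so 18.39 sqft = 18.39 * 0.09290304 = 1.7084869 m^2. 1 point = 0.00035277778 m, so 23.27 point = 23.27 * 0.00035277778 = 0.0082091389 m. Combine: 1.7084869 m^2 / 0.0082091389 m = 208.12011 m. 1 parsec = 3.0856776e+16 m, so 208.12011 m = 208.12011 / 3.0856776e+16 = 6.7447135e-15 parsec ≈ 6.745e-15 parsec (4 s.f.).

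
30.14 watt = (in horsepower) 30.14 watt = 30.14 W. 1 horsepower = 745.69987 W, so 30.14 W = 30.14 / 745.69987 = 0.040418406 horsepower ≈ 0.04042 horsepower (4 s.f.). Final answer: 0.04042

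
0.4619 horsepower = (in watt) 1 horsepower = 745.69987 W, so 0.4619 horsepower = 0.4619 * 745.69987 = 344.43877 W. 344.43877 W = 344.43877 watt ≈ 344.4 watt (4 s.f.). Final answer: 344.4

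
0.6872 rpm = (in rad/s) 0.07196. Check: 1 rpm = 0.10471976 rad/s, so 0.6872 rpm = 0.6872 * 0.10471976 = 0.071963416 rad/s. Result: 0.071963416 rad/s ≈ 0.07196 rad/s (4 s.f.).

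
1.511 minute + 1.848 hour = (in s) 1 minute = 60 s, so 1.511 minute = 1.511 * 60 = 90.66 s. 1 hour = 3600 s, so 1.848 hour = 1.848 * 3600 = 6652.8 s. Sum: 90.66 + 6652.8 = 6743.46 s. Result: 6743.46 s ≈ 6743 s (4 s.f.). Final answer: 6743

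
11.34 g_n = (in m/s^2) 111.2. Check: 1 g_n = 9.80665 m/s^2, so 11.34 g_n = 11.34 * 9.80665 = 111.20741 m/s^2. Result: 111.20741 m/s^2 ≈ 111.2 m/s^2 (4 s.f.).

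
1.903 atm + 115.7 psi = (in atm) 1 atm = 101325 Pa, so 1.903 atm = 1.903 * 101325 = 192821.48 Pa. 1 psi = 6894.7573 Pa, so 115.7 psi = 115.7 * 6894.7573 = 797723.42 Pa. Sum: 192821.48 + 797723.42 = 990544.89 Pa. 1 atm = 101325 Pa, so 990544.89 Pa = 990544.89 / 101325 = 9.775918 atm ≈ 9.776 atm (4 s.f.). Final answer: 9.776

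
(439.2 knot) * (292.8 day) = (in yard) 6.251e+09. Check: 1 knot = 0.51444444 m/s, so 439.2 knot = 439.2 * 0.51444444 = 225.944 m/s. 1 day = 86400 s, so 292.8 day = 292.8 * 86400 = 25297920 s. Combine: 225.944 m/s * 25297920 s = 5.7159132e+09 m. 1 yard = 0.9144 m, so 5.7159132e+09 m = 5.7159132e+09 / 0.9144 = 6.2509987e+09 yard ≈ 6.251e+09 yard (4 s.f.).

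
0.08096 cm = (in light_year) 8.557e-20. Check: 1 cm = 0.01 m, so 0.08096 cm = 0.08096 * 0.01 = 0.0008096 m. 1 light_year = 9.4607305e+15 m, so 0.0008096 m = 0.0008096 / 9.4607305e+15 = 8.5574788e-20 light_year ≈ 8.557e-20 light_year (4 s.f.).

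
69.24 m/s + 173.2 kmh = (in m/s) 117.4. Check: 69.24 m/s is already in m/s. 1 kmh = 0.27777778 m/s, so 173.2 kmh = 173.2 * 0.27777778 = 48.111111 m/s. Sum: 69.24 + 48.111111 = 117.35111 m/s. Result: 117.35111 m/s ≈ 117.4 m/s (4 s.f.).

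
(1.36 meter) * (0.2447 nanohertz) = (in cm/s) 3.328e-08. Check: 1.36 meter = 1.36 m. 1 nanohertz = 1e-09 Hz, so 0.2447 nanohertz = 0.2447 * 1e-09 = 2.447e-10 Hz. Combine: 1.36 m * 2.447e-10 Hz = 3.32792e-10 m/s. 1 cm/s = 0.01 m/s, so 3.32792e-10 m/s = 3.32792e-10 / 0.01 = 3.32792e-08 cm/s ≈ 3.328e-08 cm/s (4 s.f.).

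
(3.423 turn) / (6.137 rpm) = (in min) 1 turn = 6.2831853 rad, so 3.423 turn = 3.423 * 6.2831853 = 21.507343 rad. 1 rpm = 0.10471976 rad/s, so 6.137 rpm = 6.137 * 0.10471976 = 0.64266514 rad/s. Combine: 21.507343 rad / 0.64266514 rad/s = 33.465863 s. 1 min = 60 s, so 33.465863 s = 33.465863 / 60 = 0.55776438 min ≈ 0.5578 min (4 s.f.). Final answer: 0.5578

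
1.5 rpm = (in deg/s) 9. Check: 1 rpm = 0.10471976 rad/s, so 1.5 rpm = 1.5 * 0.10471976 = 0.15707963 rad/s. 1 deg/s = 0.017453293 rad/s, so 0.15707963 rad/s = 0.15707963 / 0.017453293 = 9 deg/s.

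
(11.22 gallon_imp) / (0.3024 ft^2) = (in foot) 1 gallon_imp = 0.00454609 m^3, so 11.22 gallon_imp = 11.22 * 0.00454609 = 0.05100713 m^3. 1 ft^2 = 0.09290304 m^2, so 0.3024 ft^2 = 0.3024 * 0.09290304 = 0.028093879 m^2. Combine: 0.05100713 m^3 / 0.028093879 m^2 = 1.8155958 m. 1 foot = 0.3048 m, so 1.8155958 m = 1.8155958 / 0.3048 = 5.9566792 foot ≈ 5.957 foot (4 s.f.). Final answer: 5.957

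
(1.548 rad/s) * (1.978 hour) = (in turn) 1754. Check: 1.548 rad/s is already in rad/s. 1 hour = 3600 s, so 1.978 hour = 1.978 * 3600 = 7120.8 s. Combine: 1.548 rad/s * 7120.8 s = 11022.998 rad. 1 turn = 6.2831853 rad, so 11022.998 rad = 11022.998 / 6.2831853 = 1754.3647 turn ≈ 1754 turn (4 s.f.).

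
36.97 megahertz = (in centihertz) 3.697e+09. Check: 1 megahertz = 1000000 Hz, so 36.97 megahertz = 36.97 * 1000000 = 36970000 Hz. 1 centihertz = 0.01 Hz, so 36970000 Hz = 36970000 / 0.01 = 3.697e+09 centihertz.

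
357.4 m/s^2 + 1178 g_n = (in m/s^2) 357.4 m/s^2 is already in m/s^2. 1 g_n = 9.80665 m/s^2, so 1178 g_n = 1178 * 9.80665 = 11552.234 m/s^2. Sum: 357.4 + 11552.234 = 11909.634 m/s^2. Result: 11909.634 m/s^2 ≈ 1.191e+04 m/s^2 (4 s.f.). Final answer: 1.191e+04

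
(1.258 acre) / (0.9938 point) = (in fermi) 1 acre = 4046.8564 m^2, so 1.258 acre = 1.258 * 4046.8564 = 5090.9454 m^2. 1 point = 0.00035277778 m, so 0.9938 point = 0.9938 * 0.00035277778 = 0.00035059056 m. Combine: 5090.9454 m^2 / 0.00035059056 m = 14521057 m. 1 fermi = 1e-15 m, so 14521057 m = 14521057 / 1e-15 = 1.4521057e+22 fermi ≈ 1.452e+22 fermi (4 s.f.). Final answer: 1.452e+22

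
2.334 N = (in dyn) 2.334e+05. Check: 1 dyn = 1e-05 N, so 2.334 N = 2.334 / 1e-05 = 233400 dyn ≈ 2.334e+05 dyn (4 s.f.).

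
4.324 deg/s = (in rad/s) 1 deg/s = 0.017453293 rad/s, so 4.324 deg/s = 4.324 * 0.017453293 = 0.075468037 rad/s. Result: 0.075468037 rad/s ≈ 0.07547 rad/s (4 s.f.). Final answer: 0.07547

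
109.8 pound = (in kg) 1 pound = 0.45359237 kg, so 109.8 pound = 109.8 * 0.45359237 = 49.804442 kg. Result: 49.804442 kg ≈ 49.8 kg (4 s.f.). Final answer: 49.8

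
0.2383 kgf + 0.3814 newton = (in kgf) 0.2772. Check: 1 kgf = 9.80665 N, so 0.2383 kgf = 0.2383 * 9.80665 = 2.3369247 N. 0.3814 newton = 0.3814 N. Sum: 2.3369247 + 0.3814 = 2.7183247 N. 1 kgf = 9.80665 N, so 2.7183247 N = 2.7183247 / 9.80665 = 0.27719198 kgf ≈ 0.2772 kgf (4 s.f.).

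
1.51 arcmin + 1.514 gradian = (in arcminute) 83.27. Check: 1 arcmin = 0.00029088821 rad, so 1.51 arcmin = 1.51 * 0.00029088821 = 0.0004392412 rad. 1 gradian = 0.015707963 rad, so 1.514 gradian = 1.514 * 0.015707963 = 0.023781856 rad. Sum: 0.0004392412 + 0.023781856 = 0.024221098 rad. 1 arcminute = 0.00029088821 rad, so 0.024221098 rad = 0.024221098 / 0.00029088821 = 83.266 arcminute ≈ 83.27 arcminute (4 s.f.).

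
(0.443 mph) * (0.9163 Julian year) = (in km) 5727. Check: 1 mph = 0.44704 m/s, so 0.443 mph = 0.443 * 0.44704 = 0.19803872 m/s. 1 Julian year = 31557600 s, so 0.9163 Julian year = 0.9163 * 31557600 = 28916229 s. Combine: 0.19803872 m/s * 28916229 s = 5726533 m. 1 km = 1000 m, so 5726533 m = 5726533 / 1000 = 5726.533 km ≈ 5727 km (4 s.f.).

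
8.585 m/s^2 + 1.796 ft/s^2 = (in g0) 0.9312. Check: 8.585 m/s^2 is already in m/s^2. 1 ft/s^2 = 0.3048 m/s^2, so 1.796 ft/s^2 = 1.796 * 0.3048 = 0.5474208 m/s^2. Sum: 8.585 + 0.5474208 = 9.1324208 m/s^2. 1 g0 = 9.80665 m/s^2, so 9.1324208 m/s^2 = 9.1324208 / 9.80665 = 0.93124776 g0 ≈ 0.9312 g0 (4 s.f.).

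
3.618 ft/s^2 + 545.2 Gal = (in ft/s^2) 1 ft/s^2 = 0.3048 m/s^2, so 3.618 ft/s^2 = 3.618 * 0.3048 = 1.1027664 m/s^2. 1 Gal = 0.01 m/s^2, so 545.2 Gal = 545.2 * 0.01 = 5.452 m/s^2. Sum: 1.1027664 + 5.452 = 6.5547664 m/s^2. 1 ft/s^2 = 0.3048 m/s^2, so 6.5547664 m/s^2 = 6.5547664 / 0.3048 = 21.505139 ft/s^2 ≈ 21.51 ft/s^2 (4 s.f.). Final answer: 21.51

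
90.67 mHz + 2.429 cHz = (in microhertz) 1 mHz = 0.001 Hz, so 90.67 mHz = 90.67 * 0.001 = 0.09067 Hz. 1 cHz = 0.01 Hz, so 2.429 cHz = 2.429 * 0.01 = 0.02429 Hz. Sum: 0.09067 + 0.02429 = 0.11496 Hz. 1 microhertz = 1e-06 Hz, so 0.11496 Hz = 0.11496 / 1e-06 = 114960 microhertz ≈ 1.15e+05 microhertz (4 s.f.). Final answer: 1.15e+05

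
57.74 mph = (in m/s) 1 mph = 0.44704 m/s, so 57.74 mph = 57.74 * 0.44704 = 25.81209 m/s. Result: 25.81209 m/s ≈ 25.81 m/s (4 s.f.). Final answer: 25.81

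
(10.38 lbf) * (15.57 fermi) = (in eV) 4.487e+06. Check: 1 lbf = 4.4482216 N, so 10.38 lbf = 10.38 * 4.4482216 = 46.17254 N. 1 fermi = 1e-15 m, so 15.57 fermi = 15.57 * 1e-15 = 1.557e-14 m. Combine: 46.17254 N * 1.557e-14 m = 7.1890645e-13 J. 1 eV = 1.6021766e-19 J, so 7.1890645e-13 J = 7.1890645e-13 / 1.6021766e-19 = 4487061.2 eV ≈ 4.487e+06 eV (4 s.f.).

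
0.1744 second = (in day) 0.1744 second = 0.1744 s. 1 day = 86400 s, so 0.1744 s = 0.1744 / 86400 = 2.0185185e-06 day ≈ 2.019e-06 day (4 s.f.). Final answer: 2.019e-06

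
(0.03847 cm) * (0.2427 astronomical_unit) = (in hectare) 1 cm = 0.01 m, so 0.03847 cm = 0.03847 * 0.01 = 0.0003847 m. 1 astronomical_unit = 1.4959787e+11 m, so 0.2427 astronomical_unit = 0.2427 * 1.4959787e+11 = 3.6307403e+10 m. Combine: 0.0003847 m * 3.6307403e+10 m = 13967458 m^2. 1 hectare = 10000 m^2, so 13967458 m^2 = 13967458 / 10000 = 1396.7458 hectare ≈ 1397 hectare (4 s.f.). Final answer: 1397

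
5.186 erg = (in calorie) 1.239e-07. Check: 1 erg = 1e-07 J, so 5.186 erg = 5.186 * 1e-07 = 5.186e-07 J. 1 calorie = 4.184 J, so 5.186e-07 J = 5.186e-07 / 4.184 = 1.2394837e-07 calorie ≈ 1.239e-07 calorie (4 s.f.).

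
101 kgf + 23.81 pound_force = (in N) 1096. Check: 1 kgf = 9.80665 N, so 101 kgf = 101 * 9.80665 = 990.47165 N. 1 pound_force = 4.4482216 N, so 23.81 pound_force = 23.81 * 4.4482216 = 105.91216 N. Sum: 990.47165 + 105.91216 = 1096.3838 N. Result: 1096.3838 N ≈ 1096 N (4 s.f.).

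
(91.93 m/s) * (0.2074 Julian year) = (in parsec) 1.95e-08. Check: 91.93 m/s is already in m/s. 1 Julian year = 31557600 s, so 0.2074 Julian year = 0.2074 * 31557600 = 6545046.2 s. Combine: 91.93 m/s * 6545046.2 s = 6.016861e+08 m. 1 parsec = 3.0856776e+16 m, so 6.016861e+08 m = 6.016861e+08 / 3.0856776e+16 = 1.9499319e-08 parsec ≈ 1.95e-08 parsec (4 s.f.).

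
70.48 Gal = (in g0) 0.07187. Check: 1 Gal = 0.01 m/s^2, so 70.48 Gal = 70.48 * 0.01 = 0.7048 m/s^2. 1 g0 = 9.80665 m/s^2, so 0.7048 m/s^2 = 0.7048 / 9.80665 = 0.071869599 g0 ≈ 0.07187 g0 (4 s.f.).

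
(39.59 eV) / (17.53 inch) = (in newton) 1 eV = 1.6021766e-19 J, so 39.59 eV = 39.59 * 1.6021766e-19 = 6.3430173e-18 J. 1 inch = 0.0254 m, so 17.53 inch = 17.53 * 0.0254 = 0.445262 m. Combine: 6.3430173e-18 J / 0.445262 m = 1.4245584e-17 N. 1.4245584e-17 N = 1.4245584e-17 newton ≈ 1.425e-17 newton (4 s.f.). Final answer: 1.425e-17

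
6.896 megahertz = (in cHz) 1 megahertz = 1000000 Hz, so 6.896 megahertz = 6.896 * 1000000 = 6896000 Hz. 1 cHz = 0.01 Hz, so 6896000 Hz = 6896000 / 0.01 = 6.896e+08 cHz. Final answer: 6.896e+08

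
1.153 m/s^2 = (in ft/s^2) 3.783. Check: 1 ft/s^2 = 0.3048 m/s^2, so 1.153 m/s^2 = 1.153 / 0.3048 = 3.7828084 ft/s^2 ≈ 3.783 ft/s^2 (4 s.f.).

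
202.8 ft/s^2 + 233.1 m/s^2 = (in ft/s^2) 1 ft/s^2 = 0.3048 m/s^2, so 202.8 ft/s^2 = 202.8 * 0.3048 = 61.81344 m/s^2. 233.1 m/s^2 is already in m/s^2. Sum: 61.81344 + 233.1 = 294.91344 m/s^2. 1 ft/s^2 = 0.3048 m/s^2, so 294.91344 m/s^2 = 294.91344 / 0.3048 = 967.56378 ft/s^2 ≈ 967.6 ft/s^2 (4 s.f.). Final answer: 967.6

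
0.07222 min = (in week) 7.165e-06. Check: 1 min = 60 s, so 0.07222 min = 0.07222 * 60 = 4.3332 s. 1 week = 604800 s, so 4.3332 s = 4.3332 / 604800 = 7.1646825e-06 week ≈ 7.165e-06 week (4 s.f.).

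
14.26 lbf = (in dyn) 6.343e+06. Check: 1 lbf = 4.4482216 N, so 14.26 lbf = 14.26 * 4.4482216 = 63.43164 N. 1 dyn = 1e-05 N, so 63.43164 N = 63.43164 / 1e-05 = 6343164 dyn ≈ 6.343e+06 dyn (4 s.f.).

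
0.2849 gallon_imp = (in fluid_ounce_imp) 1 gallon_imp = 0.00454609 m^3, so 0.2849 gallon_imp = 0.2849 * 0.00454609 = 0.001295181 m^3. 1 fluid_ounce_imp = 2.8413063e-05 m^3, so 0.001295181 m^3 = 0.001295181 / 2.8413063e-05 = 45.584 fluid_ounce_imp ≈ 45.58 fluid_ounce_imp (4 s.f.). Final answer: 45.58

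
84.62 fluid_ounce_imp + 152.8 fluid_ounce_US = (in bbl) 0.04355. Check: 1 fluid_ounce_imp = 2.8413063e-05 m^3, so 84.62 fluid_ounce_imp = 84.62 * 2.8413063e-05 = 0.0024043133 m^3. 1 fluid_ounce_US = 2.957353e-05 m^3, so 152.8 fluid_ounce_US = 152.8 * 2.957353e-05 = 0.0045188353 m^3. Sum: 0.0024043133 + 0.0045188353 = 0.0069231487 m^3. 1 bbl = 0.15898729 m^3, so 0.0069231487 m^3 = 0.0069231487 / 0.15898729 = 0.043545295 bbl ≈ 0.04355 bbl (4 s.f.).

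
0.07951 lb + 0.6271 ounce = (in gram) 1 lb = 0.45359237 kg, so 0.07951 lb = 0.07951 * 0.45359237 = 0.036065129 kg. 1 ounce = 0.028349523 kg, so 0.6271 ounce = 0.6271 * 0.028349523 = 0.017777986 kg. Sum: 0.036065129 + 0.017777986 = 0.053843115 kg. 1 gram = 0.001 kg, so 0.053843115 kg = 0.053843115 / 0.001 = 53.843115 gram ≈ 53.84 gram (4 s.f.). Final answer: 53.84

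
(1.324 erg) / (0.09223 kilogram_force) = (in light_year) 1 erg = 1e-07 J, so 1.324 erg = 1.324 * 1e-07 = 1.324e-07 J. 1 kilogram_force = 9.80665 N, so 0.09223 kilogram_force = 0.09223 * 9.80665 = 0.90446733 N. Combine: 1.324e-07 J / 0.90446733 N = 1.463845e-07 m. 1 light_year = 9.4607305e+15 m, so 1.463845e-07 m = 1.463845e-07 / 9.4607305e+15 = 1.5472854e-23 light_year ≈ 1.547e-23 light_year (4 s.f.). Final answer: 1.547e-23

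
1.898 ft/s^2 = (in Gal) 57.85. Check: 1 ft/s^2 = 0.3048 m/s^2, so 1.898 ft/s^2 = 1.898 * 0.3048 = 0.5785104 m/s^2. 1 Gal = 0.01 m/s^2, so 0.5785104 m/s^2 = 0.5785104 / 0.01 = 57.85104 Gal ≈ 57.85 Gal (4 s.f.).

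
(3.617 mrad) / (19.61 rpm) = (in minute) 2.936e-05. Check: 1 mrad = 0.001 rad, so 3.617 mrad = 3.617 * 0.001 = 0.003617 rad. 1 rpm = 0.10471976 rad/s, so 19.61 rpm = 19.61 * 0.10471976 = 2.0535544 rad/s. Combine: 0.003617 rad / 2.0535544 rad/s = 0.0017613363 s. 1 minute = 60 s, so 0.0017613363 s = 0.0017613363 / 60 = 2.9355606e-05 minute ≈ 2.936e-05 minute (4 s.f.).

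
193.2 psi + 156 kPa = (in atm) 1 psi = 6894.7573 Pa, so 193.2 psi = 193.2 * 6894.7573 = 1332067.1 Pa. 1 kPa = 1000 Pa, so 156 kPa = 156 * 1000 = 156000 Pa. Sum: 1332067.1 + 156000 = 1488067.1 Pa. 1 atm = 101325 Pa, so 1488067.1 Pa = 1488067.1 / 101325 = 14.686081 atm ≈ 14.69 atm (4 s.f.). Final answer: 14.69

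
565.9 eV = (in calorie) 2.167e-17. Check: 1 eV = 1.6021766e-19 J, so 565.9 eV = 565.9 * 1.6021766e-19 = 9.0667176e-17 J. 1 calorie = 4.184 J, so 9.0667176e-17 J = 9.0667176e-17 / 4.184 = 2.1669975e-17 calorie ≈ 2.167e-17 calorie (4 s.f.).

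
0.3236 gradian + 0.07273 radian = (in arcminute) 1 gradian = 0.015707963 rad, so 0.3236 gradian = 0.3236 * 0.015707963 = 0.0050830969 rad. 0.07273 radian = 0.07273 rad. Sum: 0.0050830969 + 0.07273 = 0.077813097 rad. 1 arcminute = 0.00029088821 rad, so 0.077813097 rad = 0.077813097 / 0.00029088821 = 267.50172 arcminute ≈ 267.5 arcminute (4 s.f.). Final answer: 267.5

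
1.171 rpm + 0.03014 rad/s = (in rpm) 1.459. Check: 1 rpm = 0.10471976 rad/s, so 1.171 rpm = 1.171 * 0.10471976 = 0.12262683 rad/s. 0.03014 rad/s is already in rad/s. Sum: 0.12262683 + 0.03014 = 0.15276683 rad/s. 1 rpm = 0.10471976 rad/s, so 0.15276683 rad/s = 0.15276683 / 0.10471976 = 1.4588158 rpm ≈ 1.459 rpm (4 s.f.).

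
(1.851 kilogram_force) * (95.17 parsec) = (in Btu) 1 kilogram_force = 9.80665 N, so 1.851 kilogram_force = 1.851 * 9.80665 = 18.152109 N. 1 parsec = 3.0856776e+16 m, so 95.17 parsec = 95.17 * 3.0856776e+16 = 2.9366394e+18 m. Combine: 18.152109 N * 2.9366394e+18 m = 5.3306198e+19 J. 1 Btu = 1055.0559 J, so 5.3306198e+19 J = 5.3306198e+19 / 1055.0559 = 5.0524527e+16 Btu ≈ 5.052e+16 Btu (4 s.f.). Final answer: 5.052e+16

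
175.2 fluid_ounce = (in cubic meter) 0.005181. Check: 1 fluid_ounce = 2.957353e-05 m^3, so 175.2 fluid_ounce = 175.2 * 2.957353e-05 = 0.0051812824 m^3. 0.0051812824 m^3 = 0.0051812824 cubic meter ≈ 0.005181 cubic meter (4 s.f.).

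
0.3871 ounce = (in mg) 1 ounce = 0.028349523 kg, so 0.3871 ounce = 0.3871 * 0.028349523 = 0.0109741 kg. 1 mg = 1e-06 kg, so 0.0109741 kg = 0.0109741 / 1e-06 = 10974.1 mg ≈ 1.097e+04 mg (4 s.f.). Final answer: 1.097e+04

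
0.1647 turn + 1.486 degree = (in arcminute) 3647. Check: 1 turn = 6.2831853 rad, so 0.1647 turn = 0.1647 * 6.2831853 = 1.0348406 rad. 1 degree = 0.017453293 rad, so 1.486 degree = 1.486 * 0.017453293 = 0.025935593 rad. Sum: 1.0348406 + 0.025935593 = 1.0607762 rad. 1 arcminute = 0.00029088821 rad, so 1.0607762 rad = 1.0607762 / 0.00029088821 = 3646.68 arcminute ≈ 3647 arcminute (4 s.f.).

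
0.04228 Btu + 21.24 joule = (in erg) 6.585e+08. Check: 1 Btu = 1055.0559 J, so 0.04228 Btu = 0.04228 * 1055.0559 = 44.607761 J. 21.24 joule = 21.24 J. Sum: 44.607761 + 21.24 = 65.847761 J. 1 erg = 1e-07 J, so 65.847761 J = 65.847761 / 1e-07 = 6.5847761e+08 erg ≈ 6.585e+08 erg (4 s.f.).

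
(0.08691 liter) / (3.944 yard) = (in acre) 1 liter = 0.001 m^3, so 0.08691 liter = 0.08691 * 0.001 = 8.691e-05 m^3. 1 yard = 0.9144 m, so 3.944 yard = 3.944 * 0.9144 = 3.6063936 m. Combine: 8.691e-05 m^3 / 3.6063936 m = 2.4098867e-05 m^2. 1 acre = 4046.8564 m^2, so 2.4098867e-05 m^2 = 2.4098867e-05 / 4046.8564 = 5.9549597e-09 acre ≈ 5.955e-09 acre (4 s.f.). Final answer: 5.955e-09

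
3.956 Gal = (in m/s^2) 0.03956. Check: 1 Gal = 0.01 m/s^2, so 3.956 Gal = 3.956 * 0.01 = 0.03956 m/s^2. Result: 0.03956 m/s^2.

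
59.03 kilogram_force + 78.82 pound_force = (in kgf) 1 kilogram_force = 9.80665 N, so 59.03 kilogram_force = 59.03 * 9.80665 = 578.88655 N. 1 pound_force = 4.4482216 N, so 78.82 pound_force = 78.82 * 4.4482216 = 350.60883 N. Sum: 578.88655 + 350.60883 = 929.49538 N. 1 kgf = 9.80665 N, so 929.49538 N = 929.49538 / 9.80665 = 94.782151 kgf ≈ 94.78 kgf (4 s.f.). Final answer: 94.78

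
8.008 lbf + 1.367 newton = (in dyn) 1 lbf = 4.4482216 N, so 8.008 lbf = 8.008 * 4.4482216 = 35.621359 N. 1.367 newton = 1.367 N. Sum: 35.621359 + 1.367 = 36.988359 N. 1 dyn = 1e-05 N, so 36.988359 N = 36.988359 / 1e-05 = 3698835.9 dyn ≈ 3.699e+06 dyn (4 s.f.). Final answer: 3.699e+06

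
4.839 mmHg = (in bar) 0.006451. Check: 1 mmHg = 133.32237 Pa, so 4.839 mmHg = 4.839 * 133.32237 = 645.14694 Pa. 1 bar = 100000 Pa, so 645.14694 Pa = 645.14694 / 100000 = 0.0064514694 bar ≈ 0.006451 bar (4 s.f.).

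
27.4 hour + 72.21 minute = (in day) 1 hour = 3600 s, so 27.4 hour = 27.4 * 3600 = 98640 s. 1 minute = 60 s, so 72.21 minute = 72.21 * 60 = 4332.6 s. Sum: 98640 + 4332.6 = 102972.6 s. 1 day = 86400 s, so 102972.6 s = 102972.6 / 86400 = 1.1918125 day ≈ 1.192 day (4 s.f.). Final answer: 1.192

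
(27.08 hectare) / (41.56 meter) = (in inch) 2.565e+05. Check: 1 hectare = 10000 m^2, so 27.08 hectare = 27.08 * 10000 = 270800 m^2. 41.56 meter = 41.56 m. Combine: 270800 m^2 / 41.56 m = 6515.8807 m. 1 inch = 0.0254 m, so 6515.8807 m = 6515.8807 / 0.0254 = 256530.73 inch ≈ 2.565e+05 inch (4 s.f.).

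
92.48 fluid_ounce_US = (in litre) 1 fluid_ounce_US = 2.957353e-05 m^3, so 92.48 fluid_ounce_US = 92.48 * 2.957353e-05 = 0.00273496 m^3. 1 litre = 0.001 m^3, so 0.00273496 m^3 = 0.00273496 / 0.001 = 2.73496 litre ≈ 2.735 litre (4 s.f.). Final answer: 2.735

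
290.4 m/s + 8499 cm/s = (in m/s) 290.4 m/s is already in m/s. 1 cm/s = 0.01 m/s, so 8499 cm/s = 8499 * 0.01 = 84.99 m/s. Sum: 290.4 + 84.99 = 375.39 m/s. Result: 375.39 m/s ≈ 375.4 m/s (4 s.f.). Final answer: 375.4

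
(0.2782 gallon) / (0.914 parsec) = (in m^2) 3.734e-20. Check: 1 gallon = 0.0037854118 m^3, so 0.2782 gallon = 0.2782 * 0.0037854118 = 0.0010531016 m^3. 1 parsec = 3.0856776e+16 m, so 0.914 parsec = 0.914 * 3.0856776e+16 = 2.8203093e+16 m. Combine: 0.0010531016 m^3 / 2.8203093e+16 m = 3.7339931e-20 m^2. Result: 3.7339931e-20 m^2 ≈ 3.734e-20 m^2 (4 s.f.).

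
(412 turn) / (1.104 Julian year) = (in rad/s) 7.43e-05. Check: 1 turn = 6.2831853 rad, so 412 turn = 412 * 6.2831853 = 2588.6723 rad. 1 Julian year = 31557600 s, so 1.104 Julian year = 1.104 * 31557600 = 34839590 s. Combine: 2588.6723 rad / 34839590 s = 7.4302606e-05 rad/s. Result: 7.4302606e-05 rad/s ≈ 7.43e-05 rad/s (4 s.f.).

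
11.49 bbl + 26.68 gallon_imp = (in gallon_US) 1 bbl = 0.15898729 m^3, so 11.49 bbl = 11.49 * 0.15898729 = 1.826764 m^3. 1 gallon_imp = 0.00454609 m^3, so 26.68 gallon_imp = 26.68 * 0.00454609 = 0.12128968 m^3. Sum: 1.826764 + 0.12128968 = 1.9480537 m^3. 1 gallon_US = 0.0037854118 m^3, so 1.9480537 m^3 = 1.9480537 / 0.0037854118 = 514.62134 gallon_US ≈ 514.6 gallon_US (4 s.f.). Final answer: 514.6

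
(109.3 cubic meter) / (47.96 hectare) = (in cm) 0.02279. Check: 109.3 cubic meter = 109.3 m^3. 1 hectare = 10000 m^2, so 47.96 hectare = 47.96 * 10000 = 479600 m^2. Combine: 109.3 m^3 / 479600 m^2 = 0.00022789825 m. 1 cm = 0.01 m, so 0.00022789825 m = 0.00022789825 / 0.01 = 0.022789825 cm ≈ 0.02279 cm (4 s.f.).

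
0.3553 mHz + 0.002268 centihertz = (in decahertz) 3.78e-05. Check: 1 mHz = 0.001 Hz, so 0.3553 mHz = 0.3553 * 0.001 = 0.0003553 Hz. 1 centihertz = 0.01 Hz, so 0.002268 centihertz = 0.002268 * 0.01 = 2.268e-05 Hz. Sum: 0.0003553 + 2.268e-05 = 0.00037798 Hz. 1 decahertz = 10 Hz, so 0.00037798 Hz = 0.00037798 / 10 = 3.7798e-05 decahertz ≈ 3.78e-05 decahertz (4 s.f.).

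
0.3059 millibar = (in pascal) 1 millibar = 100 Pa, so 0.3059 millibar = 0.3059 * 100 = 30.59 Pa. 30.59 Pa = 30.59 pascal. Final answer: 30.59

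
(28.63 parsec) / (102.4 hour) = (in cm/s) 2.396e+14. Check: 1 parsec = 3.0856776e+16 m, so 28.63 parsec = 28.63 * 3.0856776e+16 = 8.8342949e+17 m. 1 hour = 3600 s, so 102.4 hour = 102.4 * 3600 = 368640 s. Combine: 8.8342949e+17 m / 368640 s = 2.3964559e+12 m/s. 1 cm/s = 0.01 m/s, so 2.3964559e+12 m/s = 2.3964559e+12 / 0.01 = 2.3964559e+14 cm/s ≈ 2.396e+14 cm/s (4 s.f.).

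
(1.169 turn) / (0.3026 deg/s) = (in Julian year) 1 turn = 6.2831853 rad, so 1.169 turn = 1.169 * 6.2831853 = 7.3450436 rad. 1 deg/s = 0.017453293 rad/s, so 0.3026 deg/s = 0.3026 * 0.017453293 = 0.0052813663 rad/s. Combine: 7.3450436 rad / 0.0052813663 rad/s = 1390.7469 s. 1 Julian year = 31557600 s, so 1390.7469 s = 1390.7469 / 31557600 = 4.4070109e-05 Julian year ≈ 4.407e-05 Julian year (4 s.f.). Final answer: 4.407e-05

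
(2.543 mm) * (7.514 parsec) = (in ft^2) 6.347e+15. Check: 1 mm = 0.001 m, so 2.543 mm = 2.543 * 0.001 = 0.002543 m. 1 parsec = 3.0856776e+16 m, so 7.514 parsec = 7.514 * 3.0856776e+16 = 2.3185781e+17 m. Combine: 0.002543 m * 2.3185781e+17 m = 5.8961442e+14 m^2. 1 ft^2 = 0.09290304 m^2, so 5.8961442e+14 m^2 = 5.8961442e+14 / 0.09290304 = 6.3465568e+15 ft^2 ≈ 6.347e+15 ft^2 (4 s.f.).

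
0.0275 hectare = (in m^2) 1 hectare = 10000 m^2, so 0.0275 hectare = 0.0275 * 10000 = 275 m^2. Result: 275 m^2. Final answer: 275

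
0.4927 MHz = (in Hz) 1 MHz = 1000000 Hz, so 0.4927 MHz = 0.4927 * 1000000 = 492700 Hz. Result: 492700 Hz ≈ 4.927e+05 Hz (4 s.f.). Final answer: 4.927e+05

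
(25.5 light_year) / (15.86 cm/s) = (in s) 1.521e+18. Check: 1 light_year = 9.4607305e+15 m, so 25.5 light_year = 25.5 * 9.4607305e+15 = 2.4124863e+17 m. 1 cm/s = 0.01 m/s, so 15.86 cm/s = 15.86 * 0.01 = 0.1586 m/s. Combine: 2.4124863e+17 m / 0.1586 m/s = 1.5211137e+18 s. Result: 1.5211137e+18 s ≈ 1.521e+18 s (4 s.f.).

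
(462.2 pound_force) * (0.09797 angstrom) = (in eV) 1.257e+11. Check: 1 pound_force = 4.4482216 N, so 462.2 pound_force = 462.2 * 4.4482216 = 2055.968 N. 1 angstrom = 1e-10 m, so 0.09797 angstrom = 0.09797 * 1e-10 = 9.797e-12 m. Combine: 2055.968 N * 9.797e-12 m = 2.0142319e-08 J. 1 eV = 1.6021766e-19 J, so 2.0142319e-08 J = 2.0142319e-08 / 1.6021766e-19 = 1.2571847e+11 eV ≈ 1.257e+11 eV (4 s.f.).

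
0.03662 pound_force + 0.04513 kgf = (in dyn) 1 pound_force = 4.4482216 N, so 0.03662 pound_force = 0.03662 * 4.4482216 = 0.16289388 N. 1 kgf = 9.80665 N, so 0.04513 kgf = 0.04513 * 9.80665 = 0.44257411 N. Sum: 0.16289388 + 0.44257411 = 0.60546799 N. 1 dyn = 1e-05 N, so 0.60546799 N = 0.60546799 / 1e-05 = 60546.799 dyn ≈ 6.055e+04 dyn (4 s.f.). Final answer: 6.055e+04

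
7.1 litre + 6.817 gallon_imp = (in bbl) 1 litre = 0.001 m^3, so 7.1 litre = 7.1 * 0.001 = 0.0071 m^3. 1 gallon_imp = 0.00454609 m^3, so 6.817 gallon_imp = 6.817 * 0.00454609 = 0.030990696 m^3. Sum: 0.0071 + 0.030990696 = 0.038090696 m^3. 1 bbl = 0.15898729 m^3, so 0.038090696 m^3 = 0.038090696 / 0.15898729 = 0.23958327 bbl ≈ 0.2396 bbl (4 s.f.). Final answer: 0.2396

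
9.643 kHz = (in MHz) 1 kHz = 1000 Hz, so 9.643 kHz = 9.643 * 1000 = 9643 Hz. 1 MHz = 1000000 Hz, so 9643 Hz = 9643 / 1000000 = 0.009643 MHz. Final answer: 0.009643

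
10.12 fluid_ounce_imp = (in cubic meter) 1 fluid_ounce_imp = 2.8413063e-05 m^3, so 10.12 fluid_ounce_imp = 10.12 * 2.8413063e-05 = 0.00028754019 m^3. 0.00028754019 m^3 = 0.00028754019 cubic meter ≈ 0.0002875 cubic meter (4 s.f.). Final answer: 0.0002875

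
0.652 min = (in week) 1 min = 60 s, so 0.652 min = 0.652 * 60 = 39.12 s. 1 week = 604800 s, so 39.12 s = 39.12 / 604800 = 6.468254e-05 week ≈ 6.468e-05 week (4 s.f.). Final answer: 6.468e-05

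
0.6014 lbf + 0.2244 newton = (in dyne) 2.9e+05. Check: 1 lbf = 4.4482216 N, so 0.6014 lbf = 0.6014 * 4.4482216 = 2.6751605 N. 0.2244 newton = 0.2244 N. Sum: 2.6751605 + 0.2244 = 2.8995605 N. 1 dyne = 1e-05 N, so 2.8995605 N = 2.8995605 / 1e-05 = 289956.05 dyne ≈ 2.9e+05 dyne (4 s.f.).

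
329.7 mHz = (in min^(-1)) 1 mHz = 0.001 Hz, so 329.7 mHz = 329.7 * 0.001 = 0.3297 Hz. 1 min^(-1) = 0.016666667 Hz, so 0.3297 Hz = 0.3297 / 0.016666667 = 19.782 min^(-1) ≈ 19.78 min^(-1) (4 s.f.). Final answer: 19.78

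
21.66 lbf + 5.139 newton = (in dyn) 1 lbf = 4.4482216 N, so 21.66 lbf = 21.66 * 4.4482216 = 96.34848 N. 5.139 newton = 5.139 N. Sum: 96.34848 + 5.139 = 101.48748 N. 1 dyn = 1e-05 N, so 101.48748 N = 101.48748 / 1e-05 = 10148748 dyn ≈ 1.015e+07 dyn (4 s.f.). Final answer: 1.015e+07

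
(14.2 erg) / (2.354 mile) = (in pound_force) 1 erg = 1e-07 J, so 14.2 erg = 14.2 * 1e-07 = 1.42e-06 J. 1 mile = 1609.344 m, so 2.354 mile = 2.354 * 1609.344 = 3788.3958 m. Combine: 1.42e-06 J / 3788.3958 m = 3.7482884e-10 N. 1 pound_force = 4.4482216 N, so 3.7482884e-10 N = 3.7482884e-10 / 4.4482216 = 8.4264876e-11 pound_force ≈ 8.426e-11 pound_force (4 s.f.). Final answer: 8.426e-11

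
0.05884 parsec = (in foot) 5.957e+15. Check: 1 parsec = 3.0856776e+16 m, so 0.05884 parsec = 0.05884 * 3.0856776e+16 = 1.8156127e+15 m. 1 foot = 0.3048 m, so 1.8156127e+15 m = 1.8156127e+15 / 0.3048 = 5.9567345e+15 foot ≈ 5.957e+15 foot (4 s.f.).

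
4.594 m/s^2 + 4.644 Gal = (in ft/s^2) 15.22. Check: 4.594 m/s^2 is already in m/s^2. 1 Gal = 0.01 m/s^2, so 4.644 Gal = 4.644 * 0.01 = 0.04644 m/s^2. Sum: 4.594 + 0.04644 = 4.64044 m/s^2. 1 ft/s^2 = 0.3048 m/s^2, so 4.64044 m/s^2 = 4.64044 / 0.3048 = 15.224541 ft/s^2 ≈ 15.22 ft/s^2 (4 s.f.).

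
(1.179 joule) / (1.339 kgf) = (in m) 1.179 joule = 1.179 J. 1 kgf = 9.80665 N, so 1.339 kgf = 1.339 * 9.80665 = 13.131104 N. Combine: 1.179 J / 13.131104 N = 0.089786812 m. Result: 0.089786812 m ≈ 0.08979 m (4 s.f.). Final answer: 0.08979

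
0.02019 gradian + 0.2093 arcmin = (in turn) 1 gradian = 0.015707963 rad, so 0.02019 gradian = 0.02019 * 0.015707963 = 0.00031714378 rad. 1 arcmin = 0.00029088821 rad, so 0.2093 arcmin = 0.2093 * 0.00029088821 = 6.0882902e-05 rad. Sum: 0.00031714378 + 6.0882902e-05 = 0.00037802668 rad. 1 turn = 6.2831853 rad, so 0.00037802668 rad = 0.00037802668 / 6.2831853 = 6.0164815e-05 turn ≈ 6.016e-05 turn (4 s.f.). Final answer: 6.016e-05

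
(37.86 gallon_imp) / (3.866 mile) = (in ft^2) 1 gallon_imp = 0.00454609 m^3, so 37.86 gallon_imp = 37.86 * 0.00454609 = 0.17211497 m^3. 1 mile = 1609.344 m, so 3.866 mile = 3.866 * 1609.344 = 6221.7239 m. Combine: 0.17211497 m^3 / 6221.7239 m = 2.766355e-05 m^2. 1 ft^2 = 0.09290304 m^2, so 2.766355e-05 m^2 = 2.766355e-05 / 0.09290304 = 0.00029776797 ft^2 ≈ 0.0002978 ft^2 (4 s.f.). Final answer: 0.0002978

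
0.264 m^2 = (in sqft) 2.842. Check: 1 sqft = 0.09290304 m^2, so 0.264 m^2 = 0.264 / 0.09290304 = 2.8416724 sqft ≈ 2.842 sqft (4 s.f.).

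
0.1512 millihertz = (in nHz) 1.512e+05. Check: 1 millihertz = 0.001 Hz, so 0.1512 millihertz = 0.1512 * 0.001 = 0.0001512 Hz. 1 nHz = 1e-09 Hz, so 0.0001512 Hz = 0.0001512 / 1e-09 = 151200 nHz ≈ 1.512e+05 nHz (4 s.f.).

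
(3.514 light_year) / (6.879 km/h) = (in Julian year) 1 light_year = 9.4607305e+15 m, so 3.514 light_year = 3.514 * 9.4607305e+15 = 3.3245007e+16 m. 1 km/h = 0.27777778 m/s, so 6.879 km/h = 6.879 * 0.27777778 = 1.9108333 m/s. Combine: 3.3245007e+16 m / 1.9108333 m/s = 1.7398172e+16 s. 1 Julian year = 31557600 s, so 1.7398172e+16 s = 1.7398172e+16 / 31557600 = 5.513148e+08 Julian year ≈ 5.513e+08 Julian year (4 s.f.). Final answer: 5.513e+08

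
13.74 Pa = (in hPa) 0.1374. Check: 1 hPa = 100 Pa, so 13.74 Pa = 13.74 / 100 = 0.1374 hPa.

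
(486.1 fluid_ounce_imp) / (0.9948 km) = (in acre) 3.431e-09. Check: 1 fluid_ounce_imp = 2.8413063e-05 m^3, so 486.1 fluid_ounce_imp = 486.1 * 2.8413063e-05 = 0.01381159 m^3. 1 km = 1000 m, so 0.9948 km = 0.9948 * 1000 = 994.8 m. Combine: 0.01381159 m^3 / 994.8 m = 1.3883785e-05 m^2. 1 acre = 4046.8564 m^2, so 1.3883785e-05 m^2 = 1.3883785e-05 / 4046.8564 = 3.4307581e-09 acre ≈ 3.431e-09 acre (4 s.f.).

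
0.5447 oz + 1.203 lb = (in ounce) 19.79. Check: 1 oz = 0.028349523 kg, so 0.5447 oz = 0.5447 * 0.028349523 = 0.015441985 kg. 1 lb = 0.45359237 kg, so 1.203 lb = 1.203 * 0.45359237 = 0.54567162 kg. Sum: 0.015441985 + 0.54567162 = 0.56111361 kg. 1 ounce = 0.028349523 kg, so 0.56111361 kg = 0.56111361 / 0.028349523 = 19.7927 ounce ≈ 19.79 ounce (4 s.f.).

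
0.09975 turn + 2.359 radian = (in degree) 171.1. Check: 1 turn = 6.2831853 rad, so 0.09975 turn = 0.09975 * 6.2831853 = 0.62674773 rad. 2.359 radian = 2.359 rad. Sum: 0.62674773 + 2.359 = 2.9857477 rad. 1 degree = 0.017453293 rad, so 2.9857477 rad = 2.9857477 / 0.017453293 = 171.07074 degree ≈ 171.1 degree (4 s.f.).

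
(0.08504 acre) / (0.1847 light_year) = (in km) 1 acre = 4046.8564 m^2, so 0.08504 acre = 0.08504 * 4046.8564 = 344.14467 m^2. 1 light_year = 9.4607305e+15 m, so 0.1847 light_year = 0.1847 * 9.4607305e+15 = 1.7473969e+15 m. Combine: 344.14467 m^2 / 1.7473969e+15 m = 1.9694705e-13 m. 1 km = 1000 m, so 1.9694705e-13 m = 1.9694705e-13 / 1000 = 1.9694705e-16 km ≈ 1.969e-16 km (4 s.f.). Final answer: 1.969e-16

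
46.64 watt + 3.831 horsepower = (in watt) 46.64 watt = 46.64 W. 1 horsepower = 745.69987 W, so 3.831 horsepower = 3.831 * 745.69987 = 2856.7762 W. Sum: 46.64 + 2856.7762 = 2903.4162 W. 2903.4162 W = 2903.4162 watt ≈ 2903 watt (4 s.f.). Final answer: 2903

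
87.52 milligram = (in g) 0.08752. Check: 1 milligram = 1e-06 kg, so 87.52 milligram = 87.52 * 1e-06 = 8.752e-05 kg. 1 g = 0.001 kg, so 8.752e-05 kg = 8.752e-05 / 0.001 = 0.08752 g.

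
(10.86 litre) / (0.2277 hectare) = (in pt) 0.01352. Check: 1 litre = 0.001 m^3, so 10.86 litre = 10.86 * 0.001 = 0.01086 m^3. 1 hectare = 10000 m^2, so 0.2277 hectare = 0.2277 * 10000 = 2277 m^2. Combine: 0.01086 m^3 / 2277 m^2 = 4.7694335e-06 m. 1 pt = 0.00035277778 m, so 4.7694335e-06 m = 4.7694335e-06 / 0.00035277778 = 0.013519654 pt ≈ 0.01352 pt (4 s.f.).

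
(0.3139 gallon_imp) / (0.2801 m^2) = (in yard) 1 gallon_imp = 0.00454609 m^3, so 0.3139 gallon_imp = 0.3139 * 0.00454609 = 0.0014270177 m^3. 0.2801 m^2 is already in m^2. Combine: 0.0014270177 m^3 / 0.2801 m^2 = 0.0050946721 m. 1 yard = 0.9144 m, so 0.0050946721 m = 0.0050946721 / 0.9144 = 0.0055716011 yard ≈ 0.005572 yard (4 s.f.). Final answer: 0.005572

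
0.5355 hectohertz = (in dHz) 1 hectohertz = 100 Hz, so 0.5355 hectohertz = 0.5355 * 100 = 53.55 Hz. 1 dHz = 0.1 Hz, so 53.55 Hz = 53.55 / 0.1 = 535.5 dHz. Final answer: 535.5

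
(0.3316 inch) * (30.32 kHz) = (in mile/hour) 571.3. Check: 1 inch = 0.0254 m, so 0.3316 inch = 0.3316 * 0.0254 = 0.00842264 m. 1 kHz = 1000 Hz, so 30.32 kHz = 30.32 * 1000 = 30320 Hz. Combine: 0.00842264 m * 30320 Hz = 255.37444 m/s. 1 mile/hour = 0.44704 m/s, so 255.37444 m/s = 255.37444 / 0.44704 = 571.25636 mile/hour ≈ 571.3 mile/hour (4 s.f.).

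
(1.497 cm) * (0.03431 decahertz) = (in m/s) 0.005136. Check: 1 cm = 0.01 m, so 1.497 cm = 1.497 * 0.01 = 0.01497 m. 1 decahertz = 10 Hz, so 0.03431 decahertz = 0.03431 * 10 = 0.3431 Hz. Combine: 0.01497 m * 0.3431 Hz = 0.005136207 m/s. Result: 0.005136207 m/s ≈ 0.005136 m/s (4 s.f.).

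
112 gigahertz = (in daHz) 1.12e+10. Check: 1 gigahertz = 1e+09 Hz, so 112 gigahertz = 112 * 1e+09 = 1.12e+11 Hz. 1 daHz = 10 Hz, so 1.12e+11 Hz = 1.12e+11 / 10 = 1.12e+10 daHz.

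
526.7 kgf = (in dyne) 1 kgf = 9.80665 N, so 526.7 kgf = 526.7 * 9.80665 = 5165.1626 N. 1 dyne = 1e-05 N, so 5165.1626 N = 5165.1626 / 1e-05 = 5.1651626e+08 dyne ≈ 5.165e+08 dyne (4 s.f.). Final answer: 5.165e+08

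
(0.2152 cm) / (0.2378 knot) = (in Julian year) 1 cm = 0.01 m, so 0.2152 cm = 0.2152 * 0.01 = 0.002152 m. 1 knot = 0.51444444 m/s, so 0.2378 knot = 0.2378 * 0.51444444 = 0.12233489 m/s. Combine: 0.002152 m / 0.12233489 m/s = 0.017591057 s. 1 Julian year = 31557600 s, so 0.017591057 s = 0.017591057 / 31557600 = 5.5742696e-10 Julian year ≈ 5.574e-10 Julian year (4 s.f.). Final answer: 5.574e-10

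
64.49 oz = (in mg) 1.828e+06. Check: 1 oz = 0.028349523 kg, so 64.49 oz = 64.49 * 0.028349523 = 1.8282607 kg. 1 mg = 1e-06 kg, so 1.8282607 kg = 1.8282607 / 1e-06 = 1828260.7 mg ≈ 1.828e+06 mg (4 s.f.).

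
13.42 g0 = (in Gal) 1.316e+04. Check: 1 g0 = 9.80665 m/s^2, so 13.42 g0 = 13.42 * 9.80665 = 131.60524 m/s^2. 1 Gal = 0.01 m/s^2, so 131.60524 m/s^2 = 131.60524 / 0.01 = 13160.524 Gal ≈ 1.316e+04 Gal (4 s.f.).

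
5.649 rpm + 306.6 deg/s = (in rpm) 56.75. Check: 1 rpm = 0.10471976 rad/s, so 5.649 rpm = 5.649 * 0.10471976 = 0.5915619 rad/s. 1 deg/s = 0.017453293 rad/s, so 306.6 deg/s = 306.6 * 0.017453293 = 5.3511795 rad/s. Sum: 0.5915619 + 5.3511795 = 5.9427414 rad/s. 1 rpm = 0.10471976 rad/s, so 5.9427414 rad/s = 5.9427414 / 0.10471976 = 56.749 rpm ≈ 56.75 rpm (4 s.f.).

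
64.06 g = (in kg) 0.06406. Check: 1 g = 0.001 kg, so 64.06 g = 64.06 * 0.001 = 0.06406 kg. Result: 0.06406 kg.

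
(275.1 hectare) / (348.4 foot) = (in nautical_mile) 13.99. Check: 1 hectare = 10000 m^2, so 275.1 hectare = 275.1 * 10000 = 2751000 m^2. 1 foot = 0.3048 m, so 348.4 foot = 348.4 * 0.3048 = 106.19232 m. Combine: 2751000 m^2 / 106.19232 m = 25905.828 m. 1 nautical_mile = 1852 m, so 25905.828 m = 25905.828 / 1852 = 13.988028 nautical_mile ≈ 13.99 nautical_mile (4 s.f.).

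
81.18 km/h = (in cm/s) 1 km/h = 0.27777778 m/s, so 81.18 km/h = 81.18 * 0.27777778 = 22.55 m/s. 1 cm/s = 0.01 m/s, so 22.55 m/s = 22.55 / 0.01 = 2255 cm/s. Final answer: 2255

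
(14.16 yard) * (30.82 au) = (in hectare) 5.97e+09. Check: 1 yard = 0.9144 m, so 14.16 yard = 14.16 * 0.9144 = 12.947904 m. 1 au = 1.4959787e+11 m, so 30.82 au = 30.82 * 1.4959787e+11 = 4.6106064e+12 m. Combine: 12.947904 m * 4.6106064e+12 m = 5.9697689e+13 m^2. 1 hectare = 10000 m^2, so 5.9697689e+13 m^2 = 5.9697689e+13 / 10000 = 5.9697689e+09 hectare ≈ 5.97e+09 hectare (4 s.f.).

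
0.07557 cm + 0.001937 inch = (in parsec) 2.609e-20. Check: 1 cm = 0.01 m, so 0.07557 cm = 0.07557 * 0.01 = 0.0007557 m. 1 inch = 0.0254 m, so 0.001937 inch = 0.001937 * 0.0254 = 4.91998e-05 m. Sum: 0.0007557 + 4.91998e-05 = 0.0008048998 m. 1 parsec = 3.0856776e+16 m, so 0.0008048998 m = 0.0008048998 / 3.0856776e+16 = 2.6085026e-20 parsec ≈ 2.609e-20 parsec (4 s.f.).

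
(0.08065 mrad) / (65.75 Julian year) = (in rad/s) 1 mrad = 0.001 rad, so 0.08065 mrad = 0.08065 * 0.001 = 8.065e-05 rad. 1 Julian year = 31557600 s, so 65.75 Julian year = 65.75 * 31557600 = 2.0749122e+09 s. Combine: 8.065e-05 rad / 2.0749122e+09 s = 3.8869115e-14 rad/s. Result: 3.8869115e-14 rad/s ≈ 3.887e-14 rad/s (4 s.f.). Final answer: 3.887e-14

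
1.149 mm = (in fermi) 1 mm = 0.001 m, so 1.149 mm = 1.149 * 0.001 = 0.001149 m. 1 fermi = 1e-15 m, so 0.001149 m = 0.001149 / 1e-15 = 1.149e+12 fermi. Final answer: 1.149e+12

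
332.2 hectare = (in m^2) 3.322e+06. Check: 1 hectare = 10000 m^2, so 332.2 hectare = 332.2 * 10000 = 3322000 m^2. Result: 3322000 m^2 ≈ 3.322e+06 m^2 (4 s.f.).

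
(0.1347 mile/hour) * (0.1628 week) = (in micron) 5.929e+09. Check: 1 mile/hour = 0.44704 m/s, so 0.1347 mile/hour = 0.1347 * 0.44704 = 0.060216288 m/s. 1 week = 604800 s, so 0.1628 week = 0.1628 * 604800 = 98461.44 s. Combine: 0.060216288 m/s * 98461.44 s = 5928.9824 m. 1 micron = 1e-06 m, so 5928.9824 m = 5928.9824 / 1e-06 = 5.9289824e+09 micron ≈ 5.929e+09 micron (4 s.f.).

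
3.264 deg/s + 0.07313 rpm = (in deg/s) 1 deg/s = 0.017453293 rad/s, so 3.264 deg/s = 3.264 * 0.017453293 = 0.056967547 rad/s. 1 rpm = 0.10471976 rad/s, so 0.07313 rpm = 0.07313 * 0.10471976 = 0.0076581557 rad/s. Sum: 0.056967547 + 0.0076581557 = 0.064625702 rad/s. 1 deg/s = 0.017453293 rad/s, so 0.064625702 rad/s = 0.064625702 / 0.017453293 = 3.70278 deg/s ≈ 3.703 deg/s (4 s.f.). Final answer: 3.703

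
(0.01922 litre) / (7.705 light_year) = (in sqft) 1 litre = 0.001 m^3, so 0.01922 litre = 0.01922 * 0.001 = 1.922e-05 m^3. 1 light_year = 9.4607305e+15 m, so 7.705 light_year = 7.705 * 9.4607305e+15 = 7.2894928e+16 m. Combine: 1.922e-05 m^3 / 7.2894928e+16 m = 2.6366718e-22 m^2. 1 sqft = 0.09290304 m^2, so 2.6366718e-22 m^2 = 2.6366718e-22 / 0.09290304 = 2.8380899e-21 sqft ≈ 2.838e-21 sqft (4 s.f.). Final answer: 2.838e-21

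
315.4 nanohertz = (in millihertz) 1 nanohertz = 1e-09 Hz, so 315.4 nanohertz = 315.4 * 1e-09 = 3.154e-07 Hz. 1 millihertz = 0.001 Hz, so 3.154e-07 Hz = 3.154e-07 / 0.001 = 0.0003154 millihertz. Final answer: 0.0003154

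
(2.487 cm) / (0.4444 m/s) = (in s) 1 cm = 0.01 m, so 2.487 cm = 2.487 * 0.01 = 0.02487 m. 0.4444 m/s is already in m/s. Combine: 0.02487 m / 0.4444 m/s = 0.055963096 s. Result: 0.055963096 s ≈ 0.05596 s (4 s.f.). Final answer: 0.05596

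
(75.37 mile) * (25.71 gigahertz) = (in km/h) 1.123e+16. Check: 1 mile = 1609.344 m, so 75.37 mile = 75.37 * 1609.344 = 121296.26 m. 1 gigahertz = 1e+09 Hz, so 25.71 gigahertz = 25.71 * 1e+09 = 2.571e+10 Hz. Combine: 121296.26 m * 2.571e+10 Hz = 3.1185268e+15 m/s. 1 km/h = 0.27777778 m/s, so 3.1185268e+15 m/s = 3.1185268e+15 / 0.27777778 = 1.1226696e+16 km/h ≈ 1.123e+16 km/h (4 s.f.).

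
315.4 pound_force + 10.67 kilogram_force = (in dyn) 1 pound_force = 4.4482216 N, so 315.4 pound_force = 315.4 * 4.4482216 = 1402.9691 N. 1 kilogram_force = 9.80665 N, so 10.67 kilogram_force = 10.67 * 9.80665 = 104.63696 N. Sum: 1402.9691 + 104.63696 = 1507.6061 N. 1 dyn = 1e-05 N, so 1507.6061 N = 1507.6061 / 1e-05 = 1.5076061e+08 dyn ≈ 1.508e+08 dyn (4 s.f.). Final answer: 1.508e+08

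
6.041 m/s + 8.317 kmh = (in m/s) 6.041 m/s is already in m/s. 1 kmh = 0.27777778 m/s, so 8.317 kmh = 8.317 * 0.27777778 = 2.3102778 m/s. Sum: 6.041 + 2.3102778 = 8.3512778 m/s. Result: 8.3512778 m/s ≈ 8.351 m/s (4 s.f.). Final answer: 8.351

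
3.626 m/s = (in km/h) 13.05. Check: 1 km/h = 0.27777778 m/s, so 3.626 m/s = 3.626 / 0.27777778 = 13.0536 km/h ≈ 13.05 km/h (4 s.f.).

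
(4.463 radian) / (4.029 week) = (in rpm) 1.749e-05. Check: 4.463 radian = 4.463 rad. 1 week = 604800 s, so 4.029 week = 4.029 * 604800 = 2436739.2 s. Combine: 4.463 rad / 2436739.2 s = 1.831546e-06 rad/s. 1 rpm = 0.10471976 rad/s, so 1.831546e-06 rad/s = 1.831546e-06 / 0.10471976 = 1.7489976e-05 rpm ≈ 1.749e-05 rpm (4 s.f.).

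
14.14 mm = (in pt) 40.08. Check: 1 mm = 0.001 m, so 14.14 mm = 14.14 * 0.001 = 0.01414 m. 1 pt = 0.00035277778 m, so 0.01414 m = 0.01414 / 0.00035277778 = 40.08189 pt ≈ 40.08 pt (4 s.f.).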